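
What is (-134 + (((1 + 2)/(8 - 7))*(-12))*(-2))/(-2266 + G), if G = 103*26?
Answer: -31/206 ≈ -0.15049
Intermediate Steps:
G = 2678
(-134 + (((1 + 2)/(8 - 7))*(-12))*(-2))/(-2266 + G) = (-134 + (((1 + 2)/(8 - 7))*(-12))*(-2))/(-2266 + 2678) = (-134 + ((3/1)*(-12))*(-2))/412 = (-134 + ((3*1)*(-12))*(-2))*(1/412) = (-134 + (3*(-12))*(-2))*(1/412) = (-134 - 36*(-2))*(1/412) = (-134 + 72)*(1/412) = -62*1/412 = -31/206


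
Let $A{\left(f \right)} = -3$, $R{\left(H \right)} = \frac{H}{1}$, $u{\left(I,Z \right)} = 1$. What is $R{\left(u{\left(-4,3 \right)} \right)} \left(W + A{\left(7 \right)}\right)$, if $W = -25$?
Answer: $-28$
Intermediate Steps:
$R{\left(H \right)} = H$ ($R{\left(H \right)} = H 1 = H$)
$R{\left(u{\left(-4,3 \right)} \right)} \left(W + A{\left(7 \right)}\right) = 1 \left(-25 - 3\right) = 1 \left(-28\right) = -28$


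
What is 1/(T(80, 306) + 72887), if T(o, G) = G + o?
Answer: 1/73273 ≈ 1.3648e-5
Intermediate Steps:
1/(T(80, 306) + 72887) = 1/((306 + 80) + 72887) = 1/(386 + 72887) = 1/73273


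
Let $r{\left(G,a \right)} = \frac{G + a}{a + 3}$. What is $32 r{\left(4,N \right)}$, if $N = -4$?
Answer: $0$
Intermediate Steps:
$r{\left(G,a \right)} = \frac{G + a}{3 + a}$
$32 r{\left(4,N \right)} = 32 \frac{4 - 4}{3 - 4} = 32 \frac{1}{-1} \cdot 0 = 32 \left(\left(-1\right) 0\right) = 32 \cdot 0 = 0$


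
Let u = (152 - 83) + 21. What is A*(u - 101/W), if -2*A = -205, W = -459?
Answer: 8489255/918 ≈ 9247.5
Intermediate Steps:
A = 205/2 (A = -½*(-205) = 205/2 ≈ 102.50)
u = 90 (u = 69 + 21 = 90)
A*(u - 101/W) = 205*(90 - 101/(-459))/2 = 205*(90 - 101*(-1/459))/2 = 205*(90 + 101/459)/2 = (205/2)*(41411/459) = 8489255/918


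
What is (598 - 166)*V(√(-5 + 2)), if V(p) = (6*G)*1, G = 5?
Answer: 12960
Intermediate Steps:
V(p) = 30 (V(p) = (6*5)*1 = 30*1 = 30)
(598 - 166)*V(√(-5 + 2)) = (598 - 166)*30 = 432*30 = 12960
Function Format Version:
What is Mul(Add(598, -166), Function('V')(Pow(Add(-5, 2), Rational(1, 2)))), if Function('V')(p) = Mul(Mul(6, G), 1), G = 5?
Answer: 12960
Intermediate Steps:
Function('V')(p) = 30 (Function('V')(p) = Mul(Mul(6, 5), 1) = Mul(30, 1) = 30)
Mul(Add(598, -166), Function('V')(Pow(Add(-5, 2), Rational(1, 2)))) = Mul(Add(598, -166), 30) = Mul(432, 30) = 12960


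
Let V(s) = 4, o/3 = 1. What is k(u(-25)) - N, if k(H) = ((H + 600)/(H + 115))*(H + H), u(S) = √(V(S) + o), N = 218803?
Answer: -1446072422/6609 + 68993*√7/6609 ≈ -2.1878e+5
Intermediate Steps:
o = 3 (o = 3*1 = 3)
u(S) = √7 (u(S) = √(4 + 3) = √7)
k(H) = 2*H*(600 + H)/(115 + H) (k(H) = ((600 + H)/(115 + H))*(2*H) = 2*H*(600 + H)/(115 + H))
k(u(-25)) - N = 2*√7*(600 + √7)/(115 + √7) - 1*218803 = 2*√7*(600 + √7)/(115 + √7) - 218803 = -218803 + 2*√7*(600 + √7)/(115 + √7)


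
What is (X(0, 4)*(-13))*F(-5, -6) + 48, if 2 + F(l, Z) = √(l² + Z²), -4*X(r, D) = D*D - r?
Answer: -56 + 52*√61 ≈ 350.13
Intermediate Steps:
X(r, D) = -D²/4 + r/4 (X(r, D) = -(D*D - r)/4 = -(D² - r)/4 = -D²/4 + r/4)
F(l, Z) = -2 + √(Z² + l²) (F(l, Z) = -2 + √(l² + Z²) = -2 + √(Z² + l²))
(X(0, 4)*(-13))*F(-5, -6) + 48 = ((-¼*4² + (¼)*0)*(-13))*(-2 + √((-6)² + (-5)²)) + 48 = ((-¼*16 + 0)*(-13))*(-2 + √(36 + 25)) + 48 = ((-4 + 0)*(-13))*(-2 + √61) + 48 = (-4*(-13))*(-2 + √61) + 48 = 52*(-2 + √61) + 48 = (-104 + 52*√61) + 48 = -56 + 52*√61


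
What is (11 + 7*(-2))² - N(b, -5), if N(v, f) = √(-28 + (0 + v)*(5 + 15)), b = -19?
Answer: 9 - 2*I*√102 ≈ 9.0 - 20.199*I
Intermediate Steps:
N(v, f) = √(-28 + 20*v) (N(v, f) = √(-28 + v*20) = √(-28 + 20*v))
(11 + 7*(-2))² - N(b, -5) = (11 + 7*(-2))² - 2*√(-7 + 5*(-19)) = (11 - 14)² - 2*√(-7 - 95) = (-3)² - 2*√(-102) = 9 - 2*I*√102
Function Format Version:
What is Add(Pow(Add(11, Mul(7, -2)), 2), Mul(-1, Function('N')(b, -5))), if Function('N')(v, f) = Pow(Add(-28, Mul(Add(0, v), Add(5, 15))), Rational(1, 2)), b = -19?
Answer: Add(9, Mul(-2, I, Pow(102, Rational(1, 2)))) ≈ Add(9.0000, Mul(-20.199, I))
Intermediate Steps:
Function('N')(v, f) = Pow(Add(-28, Mul(20, v)), Rational(1, 2)) (Function('N')(v, f) = Pow(Add(-28, Mul(v, 20)), Rational(1, 2)) = Pow(Add(-28, Mul(20, v)), Rational(1, 2)))
Add(Pow(Add(11, Mul(7, -2)), 2), Mul(-1, Function('N')(b, -5))) = Add(Pow(Add(11, Mul(7, -2)), 2), Mul(-1, Mul(2, Pow(Add(-7, Mul(5, -19)), Rational(1, 2))))) = Add(Pow(Add(11, -14), 2), Mul(-1, Mul(2, Pow(Add(-7, -95), Rational(1, 2))))) = Add(Pow(-3, 2), Mul(-1, Mul(2, Pow(-102, Rational(1, 2))))) = Add(9, Mul(-1, Mul(2, Mul(I, Pow(102, Rational(1, 2)))))) = Add(9, Mul(-1, Mul(2, I, Pow(102, Rational(1, 2))))) = Add(9, Mul(-2, I, Pow(102, Rational(1, 2))))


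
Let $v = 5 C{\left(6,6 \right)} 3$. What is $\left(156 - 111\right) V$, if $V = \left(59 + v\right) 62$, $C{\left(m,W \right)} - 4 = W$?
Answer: $583110$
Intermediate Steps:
$C{\left(m,W \right)} = 4 + W$
$v = 150$ ($v = 5 \left(4 + 6\right) 3 = 5 \cdot 10 \cdot 3 = 50 \cdot 3 = 150$)
$V = 12958$ ($V = \left(59 + 150\right) 62 = 209 \cdot 62 = 12958$)
$\left(156 - 111\right) V = \left(156 - 111\right) 12958 = 45 \cdot 12958 = 583110$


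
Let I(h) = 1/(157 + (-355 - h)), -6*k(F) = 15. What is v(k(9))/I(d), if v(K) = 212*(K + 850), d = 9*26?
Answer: -77617440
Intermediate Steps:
k(F) = -5/2 (k(F) = -1/6*15 = -5/2)
d = 234
v(K) = 180200 + 212*K (v(K) = 212*(850 + K) = 180200 + 212*K)
I(h) = 1/(-198 - h)
v(k(9))/I(d) = (180200 + 212*(-5/2))/((-1/(198 + 234))) = (180200 - 530)/((-1/432)) = 179670/((-1*1/432)) = 179670/(-1/432) = 179670*(-432) = -77617440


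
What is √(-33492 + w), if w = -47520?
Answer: 2*I*√20253 ≈ 284.63*I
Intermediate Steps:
√(-33492 + w) = √(-33492 - 47520) = √(-81012) = 2*I*√20253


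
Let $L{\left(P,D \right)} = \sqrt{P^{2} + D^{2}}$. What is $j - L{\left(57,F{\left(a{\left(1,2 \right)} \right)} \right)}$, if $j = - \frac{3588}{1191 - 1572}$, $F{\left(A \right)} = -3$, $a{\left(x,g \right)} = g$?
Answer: $\frac{1196}{127} - 3 \sqrt{362} \approx -47.662$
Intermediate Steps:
$L{\left(P,D \right)} = \sqrt{D^{2} + P^{2}}$
$j = \frac{1196}{127}$ ($j = - \frac{3588}{-381} = \left(-3588\right) \left(- \frac{1}{381}\right) = \frac{1196}{127} \approx 9.4173$)
$j - L{\left(57,F{\left(a{\left(1,2 \right)} \right)} \right)} = \frac{1196}{127} - \sqrt{\left(-3\right)^{2} + 57^{2}} = \frac{1196}{127} - \sqrt{9 + 3249} = \frac{1196}{127} - \sqrt{3258} = \frac{1196}{127} - 3 \sqrt{362}$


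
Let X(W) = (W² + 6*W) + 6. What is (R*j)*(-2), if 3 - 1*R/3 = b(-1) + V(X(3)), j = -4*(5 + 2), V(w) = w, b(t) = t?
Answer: -4872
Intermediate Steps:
X(W) = 6 + W² + 6*W
j = -28 (j = -4*7 = -28)
R = -87 (R = 9 - 3*(-1 + (6 + 3² + 6*3)) = 9 - 3*(-1 + (6 + 9 + 18)) = 9 - 3*(-1 + 33) = 9 - 3*32 = 9 - 96 = -87)
(R*j)*(-2) = -87*(-28)*(-2) = 2436*(-2) = -4872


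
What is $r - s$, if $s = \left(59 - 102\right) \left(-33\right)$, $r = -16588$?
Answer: $-18007$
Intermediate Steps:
$s = 1419$ ($s = \left(-43\right) \left(-33\right) = 1419$)
$r - s = -16588 - 1419 = -18007$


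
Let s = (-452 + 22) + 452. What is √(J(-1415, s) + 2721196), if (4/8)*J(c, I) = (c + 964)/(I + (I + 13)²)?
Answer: √4231483145970/1247 ≈ 1649.6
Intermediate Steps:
s = 22 (s = -430 + 452 = 22)
J(c, I) = 2*(964 + c)/(I + (13 + I)²) (J(c, I) = 2*((c + 964)/(I + (I + 13)²)) = 2*((964 + c)/(I + (13 + I)²)) = 2*(964 + c)/(I + (13 + I)²))
√(J(-1415, s) + 2721196) = √(2*(964 - 1415)/(22 + (13 + 22)²) + 2721196) = √(2*(-451)/(22 + 35²) + 2721196) = √(2*(-451)/(22 + 1225) + 2721196) = √(2*(-451)/1247 + 2721196) = √(2*(1/1247)*(-451) + 2721196) = √(-902/1247 + 2721196) = √(3393330510/1247) = √4231483145970/1247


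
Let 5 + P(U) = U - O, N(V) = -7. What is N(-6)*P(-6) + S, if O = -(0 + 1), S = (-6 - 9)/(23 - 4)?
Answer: 1315/19 ≈ 69.211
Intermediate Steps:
S = -15/19 ≈ -0.78947
O = -1 (O = -1*1 = -1)
P(U) = -4 + U (P(U) = -5 + (U - 1*(-1)) = -5 + (U + 1) = -5 + (1 + U) = -4 + U)
N(-6)*P(-6) + S = -7*(-4 - 6) - 15/19 = -7*(-10) - 15/19 = 70 - 15/19 = 1315/19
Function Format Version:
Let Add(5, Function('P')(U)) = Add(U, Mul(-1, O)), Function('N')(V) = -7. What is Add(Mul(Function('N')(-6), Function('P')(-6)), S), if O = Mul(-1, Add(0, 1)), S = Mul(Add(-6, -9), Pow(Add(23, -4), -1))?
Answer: Rational(1315, 19) ≈ 69.211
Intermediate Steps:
S = Rational(-15, 19) (S = Mul(-15, Pow(19, -1)) = Mul(-15, Rational(1, 19)) = Rational(-15, 19) ≈ -0.78947)
O = -1 (O = Mul(-1, 1) = -1)
Function('P')(U) = Add(-4, U) (Function('P')(U) = Add(-5, Add(U, Mul(-1, -1))) = Add(-5, Add(U, 1)) = Add(-5, Add(1, U)) = Add(-4, U))
Add(Mul(Function('N')(-6), Function('P')(-6)), S) = Add(Mul(-7, Add(-4, -6)), Rational(-15, 19)) = Add(Mul(-7, -10), Rational(-15, 19)) = Add(70, Rational(-15, 19)) = Rational(1315, 19)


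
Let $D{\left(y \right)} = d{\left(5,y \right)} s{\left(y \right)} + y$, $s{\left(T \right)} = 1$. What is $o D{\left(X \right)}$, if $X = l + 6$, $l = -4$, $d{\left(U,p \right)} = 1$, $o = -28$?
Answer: $-84$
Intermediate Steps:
$X = 2$ ($X = -4 + 6 = 2$)
$D{\left(y \right)} = 1 + y$ ($D{\left(y \right)} = 1 \cdot 1 + y = 1 + y$)
$o D{\left(X \right)} = - 28 \left(1 + 2\right) = \left(-28\right) 3 = -84$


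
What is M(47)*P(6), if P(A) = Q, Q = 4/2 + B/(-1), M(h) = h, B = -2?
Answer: 188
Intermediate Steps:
Q = 4 (Q = 4/2 - 2/(-1) = 4*(½) - 2*(-1) = 2 + 2 = 4)
P(A) = 4
M(47)*P(6) = 47*4 = 188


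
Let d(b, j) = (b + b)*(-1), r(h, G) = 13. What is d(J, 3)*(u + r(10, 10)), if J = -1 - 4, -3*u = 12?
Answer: 90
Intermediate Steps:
u = -4 (u = -⅓*12 = -4)
J = -5
d(b, j) = -2*b (d(b, j) = (2*b)*(-1) = -2*b)
d(J, 3)*(u + r(10, 10)) = (-2*(-5))*(-4 + 13) = 10*9 = 90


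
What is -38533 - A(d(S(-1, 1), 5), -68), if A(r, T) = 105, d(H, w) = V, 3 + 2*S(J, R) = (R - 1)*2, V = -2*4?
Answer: -38638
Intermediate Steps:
V = -8
S(J, R) = -5/2 + R (S(J, R) = -3/2 + ((R - 1)*2)/2 = -3/2 + ((-1 + R)*2)/2 = -3/2 + (-2 + 2*R)/2 = -3/2 + (-1 + R) = -5/2 + R)
d(H, w) = -8
-38533 - A(d(S(-1, 1), 5), -68) = -38533 - 1*105 = -38533 - 105 = -38638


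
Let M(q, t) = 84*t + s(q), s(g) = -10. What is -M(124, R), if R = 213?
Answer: -17882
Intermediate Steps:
M(q, t) = -10 + 84*t (M(q, t) = 84*t - 10 = -10 + 84*t)
-M(124, R) = -(-10 + 84*213) = -(-10 + 17892) = -1*17882 = -17882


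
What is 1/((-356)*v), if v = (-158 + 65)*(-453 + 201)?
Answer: -1/8343216 ≈ -1.1986e-7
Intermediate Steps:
v = 23436 (v = -93*(-252) = 23436)
1/((-356)*v) = 1/(-356*23436) = -1/356*1/23436 = -1/8343216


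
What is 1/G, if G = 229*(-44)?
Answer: -1/10076 ≈ -9.9246e-5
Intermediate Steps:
G = -10076
1/G = 1/(-10076) = -1/10076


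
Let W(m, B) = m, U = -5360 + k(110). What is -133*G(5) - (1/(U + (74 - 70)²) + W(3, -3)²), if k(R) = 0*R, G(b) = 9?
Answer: -6444863/5344 ≈ -1206.0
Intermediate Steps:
k(R) = 0
U = -5360 (U = -5360 + 0 = -5360)
-133*G(5) - (1/(U + (74 - 70)²) + W(3, -3)²) = -133*9 - (1/(-5360 + (74 - 70)²) + 3²) = -1197 - (1/(-5360 + 4²) + 9) = -1197 - (1/(-5360 + 16) + 9) = -1197 - (1/(-5344) + 9) = -1197 - (-1/5344 + 9) = -1197 - 1*48095/5344 = -1197 - 48095/5344 = -6444863/5344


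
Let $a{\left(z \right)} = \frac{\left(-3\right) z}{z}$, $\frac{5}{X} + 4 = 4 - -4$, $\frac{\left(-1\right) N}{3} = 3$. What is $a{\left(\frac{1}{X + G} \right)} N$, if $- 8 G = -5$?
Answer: $27$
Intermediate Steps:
$G = \frac{5}{8}$ ($G = \left(- \frac{1}{8}\right) \left(-5\right) = \frac{5}{8} \approx 0.625$)
$N = -9$ ($N = \left(-3\right) 3 = -9$)
$X = \frac{5}{4}$ ($X = \frac{5}{-4 + \left(4 - -4\right)} = \frac{5}{-4 + \left(4 + 4\right)} = \frac{5}{-4 + 8} = \frac{5}{4} \approx 1.25$)
$a{\left(z \right)} = -3$
$a{\left(\frac{1}{X + G} \right)} N = \left(-3\right) \left(-9\right) = 27$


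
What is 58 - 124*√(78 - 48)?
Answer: 58 - 124*√30 ≈ -621.18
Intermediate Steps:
58 - 124*√(78 - 48) = 58 - 124*√30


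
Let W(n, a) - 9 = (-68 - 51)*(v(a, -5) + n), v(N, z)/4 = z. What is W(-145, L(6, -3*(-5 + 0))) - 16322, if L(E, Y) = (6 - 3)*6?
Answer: 3322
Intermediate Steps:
v(N, z) = 4*z
L(E, Y) = 18 (L(E, Y) = 3*6 = 18)
W(n, a) = 2389 - 119*n (W(n, a) = 9 + (-68 - 51)*(4*(-5) + n) = 9 - 119*(-20 + n) = 9 + (2380 - 119*n) = 2389 - 119*n)
W(-145, L(6, -3*(-5 + 0))) - 16322 = (2389 - 119*(-145)) - 16322 = (2389 + 17255) - 16322 = 19644 - 16322 = 3322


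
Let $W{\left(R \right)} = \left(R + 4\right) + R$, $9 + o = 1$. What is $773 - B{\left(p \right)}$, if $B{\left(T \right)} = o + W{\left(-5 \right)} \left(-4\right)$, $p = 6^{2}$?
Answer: $757$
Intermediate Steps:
$o = -8$ ($o = -9 + 1 = -8$)
$p = 36$
$W{\left(R \right)} = 4 + 2 R$ ($W{\left(R \right)} = \left(4 + R\right) + R = 4 + 2 R$)
$B{\left(T \right)} = 16$ ($B{\left(T \right)} = -8 + \left(4 + 2 \left(-5\right)\right) \left(-4\right) = -8 + \left(4 - 10\right) \left(-4\right) = -8 - -24 = -8 + 24 = 16$)
$773 - B{\left(p \right)} = 773 - 16 = 757$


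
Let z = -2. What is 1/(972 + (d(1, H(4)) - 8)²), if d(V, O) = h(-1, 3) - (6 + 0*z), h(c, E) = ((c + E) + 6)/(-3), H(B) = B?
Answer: 9/11248 ≈ 0.00080014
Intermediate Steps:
h(c, E) = -2 - E/3 - c/3 (h(c, E) = ((E + c) + 6)*(-⅓) = (6 + E + c)*(-⅓) = -2 - E/3 - c/3)
d(V, O) = -26/3 (d(V, O) = (-2 - ⅓*3 - ⅓*(-1)) - (6 + 0*(-2)) = (-2 - 1 + ⅓) - (6 + 0) = -8/3 - 1*6 = -8/3 - 6 = -26/3)
1/(972 + (d(1, H(4)) - 8)²) = 1/(972 + (-26/3 - 8)²) = 1/(972 + (-50/3)²) = 1/(972 + 2500/9) = 1/(11248/9) = 9/11248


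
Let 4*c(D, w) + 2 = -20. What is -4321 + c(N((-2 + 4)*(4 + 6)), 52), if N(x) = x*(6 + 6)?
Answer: -8653/2 ≈ -4326.5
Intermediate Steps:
N(x) = 12*x (N(x) = x*12 = 12*x)
c(D, w) = -11/2 (c(D, w) = -½ + (¼)*(-20) = -½ - 5 = -11/2)
-4321 + c(N((-2 + 4)*(4 + 6)), 52) = -4321 - 11/2 = -8653/2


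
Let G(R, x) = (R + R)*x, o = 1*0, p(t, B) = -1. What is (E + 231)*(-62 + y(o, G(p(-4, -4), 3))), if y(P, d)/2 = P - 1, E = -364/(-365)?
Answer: -5419456/365 ≈ -14848.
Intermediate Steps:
o = 0
G(R, x) = 2*R*x (G(R, x) = (2*R)*x = 2*R*x)
E = 364/365 (E = -364*(-1/365) = 364/365 ≈ 0.99726)
y(P, d) = -2 + 2*P (y(P, d) = 2*(P - 1) = 2*(-1 + P) = -2 + 2*P)
(E + 231)*(-62 + y(o, G(p(-4, -4), 3))) = (364/365 + 231)*(-62 + (-2 + 2*0)) = 84679*(-62 + (-2 + 0))/365 = 84679*(-62 - 2)/365 = (84679/365)*(-64) = -5419456/365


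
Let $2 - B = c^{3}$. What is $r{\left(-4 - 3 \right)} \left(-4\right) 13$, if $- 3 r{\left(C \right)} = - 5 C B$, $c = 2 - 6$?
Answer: $40040$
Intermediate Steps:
$c = -4$ ($c = 2 - 6 = -4$)
$B = 66$ ($B = 2 - \left(-4\right)^{3} = 2 - -64 = 2 + 64 = 66$)
$r{\left(C \right)} = 110 C$ ($r{\left(C \right)} = - \frac{- 5 C 66}{3} = - \frac{\left(-330\right) C}{3} = 110 C$)
$r{\left(-4 - 3 \right)} \left(-4\right) 13 = 110 \left(-4 - 3\right) \left(-4\right) 13 = 110 \left(-7\right) \left(-4\right) 13 = \left(-770\right) \left(-4\right) 13 = 3080 \cdot 13 = 40040$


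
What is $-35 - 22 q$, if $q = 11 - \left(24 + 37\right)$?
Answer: $1065$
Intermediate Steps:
$q = -50$ ($q = 11 - 61 = -50$)
$-35 - 22 q = -35 - -1100 = -35 + 1100 = 1065$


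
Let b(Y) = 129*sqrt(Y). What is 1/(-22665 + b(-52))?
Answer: -7555/171522519 - 86*I*sqrt(13)/171522519 ≈ -4.4047e-5 - 1.8078e-6*I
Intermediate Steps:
1/(-22665 + b(-52)) = 1/(-22665 + 129*sqrt(-52)) = 1/(-22665 + 129*(2*I*sqrt(13))) = 1/(-22665 + 258*I*sqrt(13))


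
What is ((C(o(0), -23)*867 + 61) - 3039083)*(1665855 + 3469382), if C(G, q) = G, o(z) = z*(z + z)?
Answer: -15606098218214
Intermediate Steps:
o(z) = 2*z² (o(z) = z*(2*z) = 2*z²)
((C(o(0), -23)*867 + 61) - 3039083)*(1665855 + 3469382) = (((2*0²)*867 + 61) - 3039083)*(1665855 + 3469382) = (((2*0)*867 + 61) - 3039083)*5135237 = ((0*867 + 61) - 3039083)*5135237 = ((0 + 61) - 3039083)*5135237 = (61 - 3039083)*5135237 = -3039022*5135237 = -15606098218214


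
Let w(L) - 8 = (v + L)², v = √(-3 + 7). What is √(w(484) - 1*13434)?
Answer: √222770 ≈ 471.99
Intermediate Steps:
v = 2 (v = √4 = 2)
w(L) = 8 + (2 + L)²
√(w(484) - 1*13434) = √((8 + (2 + 484)²) - 1*13434) = √((8 + 486²) - 13434) = √((8 + 236196) - 13434) = √(236204 - 13434) = √222770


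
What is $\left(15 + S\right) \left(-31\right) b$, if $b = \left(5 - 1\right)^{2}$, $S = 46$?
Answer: $-30256$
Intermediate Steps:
$b = 16$ ($b = 4^{2} = 16$)
$\left(15 + S\right) \left(-31\right) b = \left(15 + 46\right) \left(-31\right) 16 = 61 \left(-31\right) 16 = \left(-1891\right) 16 = -30256$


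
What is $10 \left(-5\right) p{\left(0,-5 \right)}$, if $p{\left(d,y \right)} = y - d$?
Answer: $250$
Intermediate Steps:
$10 \left(-5\right) p{\left(0,-5 \right)} = 10 \left(-5\right) \left(-5 - 0\right) = - 50 \left(-5 + 0\right) = \left(-50\right) \left(-5\right) = 250$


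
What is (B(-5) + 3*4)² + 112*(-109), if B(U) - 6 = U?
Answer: -12039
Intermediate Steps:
B(U) = 6 + U
(B(-5) + 3*4)² + 112*(-109) = ((6 - 5) + 3*4)² + 112*(-109) = (1 + 12)² - 12208 = 13² - 12208 = 169 - 12208 = -12039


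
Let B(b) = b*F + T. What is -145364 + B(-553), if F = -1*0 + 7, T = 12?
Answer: -149223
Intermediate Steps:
F = 7 (F = 0 + 7 = 7)
B(b) = 12 + 7*b (B(b) = b*7 + 12 = 7*b + 12 = 12 + 7*b)
-145364 + B(-553) = -145364 + (12 + 7*(-553)) = -145364 + (12 - 3871) = -145364 - 3859 = -149223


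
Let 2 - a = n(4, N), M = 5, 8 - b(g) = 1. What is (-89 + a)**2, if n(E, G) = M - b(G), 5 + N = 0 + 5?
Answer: 7225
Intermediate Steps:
b(g) = 7 (b(g) = 8 - 1*1 = 8 - 1 = 7)
N = 0 (N = -5 + (0 + 5) = -5 + 5 = 0)
n(E, G) = -2 (n(E, G) = 5 - 1*7 = 5 - 7 = -2)
a = 4 (a = 2 - 1*(-2) = 2 + 2 = 4)
(-89 + a)**2 = (-89 + 4)**2 = (-85)**2 = 7225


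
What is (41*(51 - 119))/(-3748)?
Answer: 697/937 ≈ 0.74386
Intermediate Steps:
(41*(51 - 119))/(-3748) = (41*(-68))*(-1/3748) = -2788*(-1/3748) = 697/937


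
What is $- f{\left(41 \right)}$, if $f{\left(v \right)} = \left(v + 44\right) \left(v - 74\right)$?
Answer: $2805$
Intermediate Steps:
$f{\left(v \right)} = \left(-74 + v\right) \left(44 + v\right)$ ($f{\left(v \right)} = \left(44 + v\right) \left(-74 + v\right) = \left(-74 + v\right) \left(44 + v\right)$)
$- f{\left(41 \right)} = - (-3256 + 41^{2} - 1230) = - (-3256 + 1681 - 1230) = \left(-1\right) \left(-2805\right) = 2805$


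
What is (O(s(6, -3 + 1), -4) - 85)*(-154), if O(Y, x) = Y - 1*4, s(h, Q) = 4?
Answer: 13090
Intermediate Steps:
O(Y, x) = -4 + Y (O(Y, x) = Y - 4 = -4 + Y)
(O(s(6, -3 + 1), -4) - 85)*(-154) = ((-4 + 4) - 85)*(-154) = (0 - 85)*(-154) = -85*(-154) = 13090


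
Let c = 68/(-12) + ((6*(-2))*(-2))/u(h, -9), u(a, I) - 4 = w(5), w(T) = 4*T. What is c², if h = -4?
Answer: 196/9 ≈ 21.778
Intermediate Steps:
u(a, I) = 24 (u(a, I) = 4 + 4*5 = 4 + 20 = 24)
c = -14/3 (c = 68/(-12) + ((6*(-2))*(-2))/24 = 68*(-1/12) - 12*(-2)*(1/24) = -17/3 + 24*(1/24) = -17/3 + 1 = -14/3 ≈ -4.6667)
c² = (-14/3)² = 196/9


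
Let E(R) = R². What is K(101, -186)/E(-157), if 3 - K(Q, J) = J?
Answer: 189/24649 ≈ 0.0076677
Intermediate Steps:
K(Q, J) = 3 - J
K(101, -186)/E(-157) = (3 - 1*(-186))/((-157)²) = (3 + 186)/24649 = 189*(1/24649) = 189/24649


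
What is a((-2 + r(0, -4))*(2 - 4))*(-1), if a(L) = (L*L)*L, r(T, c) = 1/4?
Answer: -343/8 ≈ -42.875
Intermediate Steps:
r(T, c) = 1/4
a(L) = L**3 (a(L) = L**2*L = L**3)
a((-2 + r(0, -4))*(2 - 4))*(-1) = ((-2 + 1/4)*(2 - 4))**3*(-1) = (-7/4*(-2))**3*(-1) = (7/2)**3*(-1) = (343/8)*(-1) = -343/8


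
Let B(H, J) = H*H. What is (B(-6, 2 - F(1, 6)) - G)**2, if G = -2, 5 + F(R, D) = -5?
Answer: 1444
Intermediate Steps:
F(R, D) = -10 (F(R, D) = -5 - 5 = -10)
B(H, J) = H**2
(B(-6, 2 - F(1, 6)) - G)**2 = ((-6)**2 - 1*(-2))**2 = (36 + 2)**2 = 38**2 = 1444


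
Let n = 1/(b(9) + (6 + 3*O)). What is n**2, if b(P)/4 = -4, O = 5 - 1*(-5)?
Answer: 1/400 ≈ 0.0025000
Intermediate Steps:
O = 10 (O = 5 + 5 = 10)
b(P) = -16 (b(P) = 4*(-4) = -16)
n = 1/20 (n = 1/(-16 + (6 + 3*10)) = 1/(-16 + (6 + 30)) = 1/(-16 + 36) = 1/20 ≈ 0.050000)
n**2 = (1/20)**2 = 1/400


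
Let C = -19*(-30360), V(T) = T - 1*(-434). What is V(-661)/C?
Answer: -227/576840 ≈ -0.00039352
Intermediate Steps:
V(T) = 434 + T (V(T) = T + 434 = 434 + T)
C = 576840
V(-661)/C = (434 - 661)/576840 = -227*1/576840 = -227/576840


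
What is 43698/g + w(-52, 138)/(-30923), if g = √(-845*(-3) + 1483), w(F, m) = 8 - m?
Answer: 130/30923 + 21849*√82/287 ≈ 689.38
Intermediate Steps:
g = 7*√82 (g = √(2535 + 1483) = √4018 = 7*√82 ≈ 63.388)
43698/g + w(-52, 138)/(-30923) = 43698/((7*√82)) + (8 - 1*138)/(-30923) = 43698*(√82/574) + (8 - 138)*(-1/30923) = 21849*√82/287 - 130*(-1/30923) = 21849*√82/287 + 130/30923 = 130/30923 + 21849*√82/287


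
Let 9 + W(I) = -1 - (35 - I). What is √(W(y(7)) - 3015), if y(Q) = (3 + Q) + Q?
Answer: I*√3043 ≈ 55.163*I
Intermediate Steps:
y(Q) = 3 + 2*Q
W(I) = -45 + I (W(I) = -9 + (-1 - (35 - I)) = -9 + (-1 + (-35 + I)) = -9 + (-36 + I) = -45 + I)
√(W(y(7)) - 3015) = √((-45 + (3 + 2*7)) - 3015) = √((-45 + (3 + 14)) - 3015) = √((-45 + 17) - 3015) = √(-28 - 3015) = √(-3043) = I*√3043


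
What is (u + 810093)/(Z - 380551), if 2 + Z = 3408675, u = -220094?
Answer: 589999/3028122 ≈ 0.19484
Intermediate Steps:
Z = 3408673 (Z = -2 + 3408675 = 3408673)
(u + 810093)/(Z - 380551) = (-220094 + 810093)/(3408673 - 380551) = 589999/3028122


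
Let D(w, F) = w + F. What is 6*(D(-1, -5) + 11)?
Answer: 30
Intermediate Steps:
D(w, F) = F + w
6*(D(-1, -5) + 11) = 6*((-5 - 1) + 11) = 6*(-6 + 11) = 6*5 = 30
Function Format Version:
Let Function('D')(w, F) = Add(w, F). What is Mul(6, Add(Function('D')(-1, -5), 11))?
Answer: 30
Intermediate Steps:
Function('D')(w, F) = Add(F, w)
Mul(6, Add(Function('D')(-1, -5), 11)) = Mul(6, Add(Add(-5, -1), 11)) = Mul(6, Add(-6, 11)) = Mul(6, 5) = 30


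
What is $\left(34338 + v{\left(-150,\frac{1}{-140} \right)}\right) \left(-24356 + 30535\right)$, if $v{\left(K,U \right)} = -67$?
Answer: $211760509$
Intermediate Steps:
$\left(34338 + v{\left(-150,\frac{1}{-140} \right)}\right) \left(-24356 + 30535\right) = \left(34338 - 67\right) \left(-24356 + 30535\right) = 34271 \cdot 6179 = 211760509$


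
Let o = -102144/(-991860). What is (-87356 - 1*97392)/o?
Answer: -3817586485/2128 ≈ -1.7940e+6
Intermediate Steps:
o = 8512/82655 (o = -102144*(-1/991860) = 8512/82655 ≈ 0.10298)
(-87356 - 1*97392)/o = (-87356 - 1*97392)/(8512/82655) = (-87356 - 97392)*(82655/8512) = -184748*82655/8512 = -3817586485/2128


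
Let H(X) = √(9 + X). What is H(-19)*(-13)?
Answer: -13*I*√10 ≈ -41.11*I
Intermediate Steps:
H(-19)*(-13) = √(9 - 19)*(-13) = √(-10)*(-13) = (I*√10)*(-13) = -13*I*√10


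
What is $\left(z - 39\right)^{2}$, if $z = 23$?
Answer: $256$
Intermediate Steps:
$\left(z - 39\right)^{2} = \left(23 - 39\right)^{2} = \left(-16\right)^{2} = 256$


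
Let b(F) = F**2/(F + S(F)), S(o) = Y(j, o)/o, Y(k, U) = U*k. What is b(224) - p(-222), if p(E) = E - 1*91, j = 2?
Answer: 60457/113 ≈ 535.02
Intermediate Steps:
p(E) = -91 + E (p(E) = E - 91 = -91 + E)
S(o) = 2 (S(o) = (o*2)/o = (2*o)/o = 2)
b(F) = F**2/(2 + F) (b(F) = F**2/(F + 2) = F**2/(2 + F))
b(224) - p(-222) = 224**2/(2 + 224) - (-91 - 222) = 50176/226 - 1*(-313) = 50176*(1/226) + 313 = 25088/113 + 313 = 60457/113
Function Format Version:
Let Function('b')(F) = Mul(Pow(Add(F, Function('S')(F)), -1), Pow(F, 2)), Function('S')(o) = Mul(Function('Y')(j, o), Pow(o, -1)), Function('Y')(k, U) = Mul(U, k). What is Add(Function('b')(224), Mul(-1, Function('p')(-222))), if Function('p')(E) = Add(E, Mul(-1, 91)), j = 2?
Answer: Rational(60457, 113) ≈ 535.02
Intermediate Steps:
Function('p')(E) = Add(-91, E) (Function('p')(E) = Add(E, -91) = Add(-91, E))
Function('S')(o) = 2 (Function('S')(o) = Mul(Mul(o, 2), Pow(o, -1)) = Mul(Mul(2, o), Pow(o, -1)) = 2)
Function('b')(F) = Mul(Pow(F, 2), Pow(Add(2, F), -1)) (Function('b')(F) = Mul(Pow(Add(F, 2), -1), Pow(F, 2)) = Mul(Pow(Add(2, F), -1), Pow(F, 2)) = Mul(Pow(F, 2), Pow(Add(2, F), -1)))
Add(Function('b')(224), Mul(-1, Function('p')(-222))) = Add(Mul(Pow(224, 2), Pow(Add(2, 224), -1)), Mul(-1, Add(-91, -222))) = Add(Mul(50176, Pow(226, -1)), Mul(-1, -313)) = Add(Mul(50176, Rational(1, 226)), 313) = Add(Rational(25088, 113), 313) = Rational(60457, 113)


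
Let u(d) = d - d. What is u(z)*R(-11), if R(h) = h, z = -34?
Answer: 0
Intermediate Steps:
u(d) = 0
u(z)*R(-11) = 0*(-11) = 0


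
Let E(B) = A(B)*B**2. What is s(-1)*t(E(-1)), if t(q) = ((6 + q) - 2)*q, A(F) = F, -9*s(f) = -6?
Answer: -2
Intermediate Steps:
s(f) = 2/3 (s(f) = -1/9*(-6) = 2/3)
E(B) = B**3 (E(B) = B*B**2 = B**3)
t(q) = q*(4 + q) (t(q) = (4 + q)*q = q*(4 + q))
s(-1)*t(E(-1)) = 2*((-1)**3*(4 + (-1)**3))/3 = 2*(-(4 - 1))/3 = 2*(-1*3)/3 = (2/3)*(-3) = -2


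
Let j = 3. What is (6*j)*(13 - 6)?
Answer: 126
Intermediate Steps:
(6*j)*(13 - 6) = (6*3)*(13 - 6) = 18*7 = 126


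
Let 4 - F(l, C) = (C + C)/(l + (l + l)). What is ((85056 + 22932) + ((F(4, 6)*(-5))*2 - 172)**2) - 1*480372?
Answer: -331580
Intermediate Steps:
F(l, C) = 4 - 2*C/(3*l) (F(l, C) = 4 - (C + C)/(l + (l + l)) = 4 - 2*C/(l + 2*l) = 4 - 2*C/(3*l))
((85056 + 22932) + ((F(4, 6)*(-5))*2 - 172)**2) - 1*480372 = ((85056 + 22932) + (((4 - 2/3*6/4)*(-5))*2 - 172)**2) - 1*480372 = (107988 + (((4 - 2/3*6*1/4)*(-5))*2 - 172)**2) - 480372 = (107988 + (((4 - 1)*(-5))*2 - 172)**2) - 480372 = (107988 + ((3*(-5))*2 - 172)**2) - 480372 = (107988 + (-15*2 - 172)**2) - 480372 = (107988 + (-30 - 172)**2) - 480372 = (107988 + (-202)**2) - 480372 = (107988 + 40804) - 480372 = 148792 - 480372 = -331580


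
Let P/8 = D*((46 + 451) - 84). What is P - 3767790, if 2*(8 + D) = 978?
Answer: -2178566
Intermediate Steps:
D = 481 (D = -8 + (½)*978 = -8 + 489 = 481)
P = 1589224 (P = 8*(481*((46 + 451) - 84)) = 8*(481*(497 - 84)) = 8*(481*413) = 8*198653 = 1589224)
P - 3767790 = 1589224 - 3767790 = -2178566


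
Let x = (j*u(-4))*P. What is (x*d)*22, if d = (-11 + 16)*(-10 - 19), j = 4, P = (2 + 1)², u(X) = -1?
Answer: 114840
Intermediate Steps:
P = 9 (P = 3² = 9)
d = -145 (d = 5*(-29) = -145)
x = -36 (x = (4*(-1))*9 = -4*9 = -36)
(x*d)*22 = -36*(-145)*22 = 5220*22 = 114840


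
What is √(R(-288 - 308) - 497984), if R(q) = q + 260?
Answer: 4*I*√31145 ≈ 705.92*I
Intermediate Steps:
R(q) = 260 + q
√(R(-288 - 308) - 497984) = √((260 + (-288 - 308)) - 497984) = √((260 - 596) - 497984) = √(-336 - 497984) = √(-498320) = 4*I*√31145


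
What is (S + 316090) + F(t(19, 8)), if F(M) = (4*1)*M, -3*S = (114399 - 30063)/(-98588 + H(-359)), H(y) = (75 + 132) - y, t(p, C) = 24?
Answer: 15496606102/49011 ≈ 3.1619e+5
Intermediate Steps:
H(y) = 207 - y
S = 14056/49011 (S = -(114399 - 30063)/(3*(-98588 + (207 - 1*(-359)))) = -28112/(-98588 + (207 + 359)) = -28112/(-98588 + 566) = -28112/(-98022) = -28112*(-1)/98022 = -⅓*(-14056/16337) = 14056/49011 ≈ 0.28679)
F(M) = 4*M
(S + 316090) + F(t(19, 8)) = (14056/49011 + 316090) + 4*24 = 15491901046/49011 + 96 = 15496606102/49011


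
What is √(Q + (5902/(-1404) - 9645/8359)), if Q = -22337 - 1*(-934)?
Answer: I*√1172236026/234 ≈ 146.32*I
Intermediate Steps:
Q = -21403 (Q = -22337 + 934 = -21403)
√(Q + (5902/(-1404) - 9645/8359)) = √(-21403 + (5902/(-1404) - 9645/8359)) = √(-21403 + (5902*(-1/1404) - 9645*1/8359)) = √(-21403 + (-227/54 - 15/13)) = √(-21403 - 3761/702) = √(-15028667/702) = I*√1172236026/234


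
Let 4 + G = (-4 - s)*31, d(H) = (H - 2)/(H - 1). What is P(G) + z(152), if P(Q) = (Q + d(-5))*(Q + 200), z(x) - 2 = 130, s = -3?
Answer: -10901/2 ≈ -5450.5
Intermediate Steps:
z(x) = 132 (z(x) = 2 + 130 = 132)
d(H) = (-2 + H)/(-1 + H)
G = -35 (G = -4 + (-4 - 1*(-3))*31 = -4 + (-4 + 3)*31 = -4 - 1*31 = -4 - 31 = -35)
P(Q) = (200 + Q)*(7/6 + Q) (P(Q) = (Q + (-2 - 5)/(-1 - 5))*(Q + 200) = (Q - 7/(-6))*(200 + Q) = (Q - ⅙*(-7))*(200 + Q) = (Q + 7/6)*(200 + Q) = (7/6 + Q)*(200 + Q) = (200 + Q)*(7/6 + Q))
P(G) + z(152) = (700/3 + (-35)² + (1207/6)*(-35)) + 132 = (700/3 + 1225 - 42245/6) + 132 = -11165/2 + 132 = -10901/2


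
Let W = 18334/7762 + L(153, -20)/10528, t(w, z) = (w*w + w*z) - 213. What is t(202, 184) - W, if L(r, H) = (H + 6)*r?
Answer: 226934274817/2918512 ≈ 77757.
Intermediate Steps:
t(w, z) = -213 + w**2 + w*z (t(w, z) = (w**2 + w*z) - 213 = -213 + w**2 + w*z)
L(r, H) = r*(6 + H) (L(r, H) = (6 + H)*r = r*(6 + H))
W = 6299791/2918512 (W = 18334/7762 + (153*(6 - 20))/10528 = 18334*(1/7762) + (153*(-14))*(1/10528) = 9167/3881 - 2142*1/10528 = 9167/3881 - 153/752 = 6299791/2918512 ≈ 2.1586)
t(202, 184) - W = (-213 + 202**2 + 202*184) - 1*6299791/2918512 = (-213 + 40804 + 37168) - 6299791/2918512 = 77759 - 6299791/2918512 = 226934274817/2918512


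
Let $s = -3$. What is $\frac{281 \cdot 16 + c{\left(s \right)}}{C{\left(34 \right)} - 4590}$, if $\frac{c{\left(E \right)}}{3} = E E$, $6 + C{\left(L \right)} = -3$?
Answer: $- \frac{4523}{4599} \approx -0.98347$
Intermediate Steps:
$C{\left(L \right)} = -9$ ($C{\left(L \right)} = -6 - 3 = -9$)
$c{\left(E \right)} = 3 E^{2}$ ($c{\left(E \right)} = 3 E E = 3 E^{2}$)
$\frac{281 \cdot 16 + c{\left(s \right)}}{C{\left(34 \right)} - 4590} = \frac{281 \cdot 16 + 3 \left(-3\right)^{2}}{-9 - 4590} = \frac{4496 + 3 \cdot 9}{-4599} = \left(4496 + 27\right) \left(- \frac{1}{4599}\right) = 4523 \left(- \frac{1}{4599}\right) = - \frac{4523}{4599}$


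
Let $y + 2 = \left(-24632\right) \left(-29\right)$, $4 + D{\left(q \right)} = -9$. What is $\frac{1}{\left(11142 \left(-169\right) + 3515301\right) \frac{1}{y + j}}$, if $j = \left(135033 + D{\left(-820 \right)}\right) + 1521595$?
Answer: $\frac{2370941}{1632303} \approx 1.4525$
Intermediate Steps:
$D{\left(q \right)} = -13$ ($D{\left(q \right)} = -4 - 9 = -13$)
$j = 1656615$ ($j = \left(135033 - 13\right) + 1521595 = 135020 + 1521595 = 1656615$)
$y = 714326$ ($y = -2 - -714328 = -2 + 714328 = 714326$)
$\frac{1}{\left(11142 \left(-169\right) + 3515301\right) \frac{1}{y + j}} = \frac{1}{\left(11142 \left(-169\right) + 3515301\right) \frac{1}{714326 + 1656615}} = \frac{1}{\left(-1882998 + 3515301\right) \frac{1}{2370941}} = \frac{1}{1632303 \cdot \frac{1}{2370941}} = \frac{1}{\frac{1632303}{2370941}} = \frac{2370941}{1632303}$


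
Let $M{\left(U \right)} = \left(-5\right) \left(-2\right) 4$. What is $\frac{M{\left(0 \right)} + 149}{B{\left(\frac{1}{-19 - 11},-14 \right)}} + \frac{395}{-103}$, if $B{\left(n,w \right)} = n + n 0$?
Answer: $- \frac{584405}{103} \approx -5673.8$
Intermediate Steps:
$M{\left(U \right)} = 40$ ($M{\left(U \right)} = 10 \cdot 4 = 40$)
$B{\left(n,w \right)} = n$ ($B{\left(n,w \right)} = n + 0 = n$)
$\frac{M{\left(0 \right)} + 149}{B{\left(\frac{1}{-19 - 11},-14 \right)}} + \frac{395}{-103} = \frac{40 + 149}{\frac{1}{-19 - 11}} + \frac{395}{-103} = \frac{189}{\frac{1}{-30}} + 395 \left(- \frac{1}{103}\right) = \frac{189}{- \frac{1}{30}} - \frac{395}{103} = 189 \left(-30\right) - \frac{395}{103} = -5670 - \frac{395}{103} = - \frac{584405}{103}$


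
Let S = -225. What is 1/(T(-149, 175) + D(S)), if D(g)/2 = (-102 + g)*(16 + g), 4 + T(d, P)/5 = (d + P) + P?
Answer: 1/137671 ≈ 7.2637e-6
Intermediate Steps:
T(d, P) = -20 + 5*d + 10*P (T(d, P) = -20 + 5*((d + P) + P) = -20 + 5*((P + d) + P) = -20 + 5*(d + 2*P) = -20 + (5*d + 10*P) = -20 + 5*d + 10*P)
D(g) = 2*(-102 + g)*(16 + g) (D(g) = 2*((-102 + g)*(16 + g)) = 2*(-102 + g)*(16 + g))
1/(T(-149, 175) + D(S)) = 1/((-20 + 5*(-149) + 10*175) + (-3264 - 172*(-225) + 2*(-225)**2)) = 1/((-20 - 745 + 1750) + (-3264 + 38700 + 2*50625)) = 1/(985 + (-3264 + 38700 + 101250)) = 1/(985 + 136686) = 1/137671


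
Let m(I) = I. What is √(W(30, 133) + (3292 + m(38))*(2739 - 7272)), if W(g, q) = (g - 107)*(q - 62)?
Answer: I*√15100357 ≈ 3885.9*I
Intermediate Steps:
W(g, q) = (-107 + g)*(-62 + q)
√(W(30, 133) + (3292 + m(38))*(2739 - 7272)) = √((6634 - 107*133 - 62*30 + 30*133) + (3292 + 38)*(2739 - 7272)) = √((6634 - 14231 - 1860 + 3990) + 3330*(-4533)) = √(-5467 - 15094890) = √(-15100357) = I*√15100357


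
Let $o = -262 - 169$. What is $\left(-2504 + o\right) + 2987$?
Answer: $52$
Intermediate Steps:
$o = -431$
$\left(-2504 + o\right) + 2987 = \left(-2504 - 431\right) + 2987 = -2935 + 2987 = 52$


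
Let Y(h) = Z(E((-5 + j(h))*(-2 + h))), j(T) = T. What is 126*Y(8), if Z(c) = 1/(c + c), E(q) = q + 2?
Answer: 63/20 ≈ 3.1500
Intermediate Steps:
E(q) = 2 + q
Z(c) = 1/(2*c)
Y(h) = 1/(2*(2 + (-5 + h)*(-2 + h)))
126*Y(8) = 126*(1/(2*(12 + 8² - 7*8))) = 126*(1/(2*(12 + 64 - 56))) = 126*((½)/20) = 126*((½)*(1/20)) = 126*(1/40) = 63/20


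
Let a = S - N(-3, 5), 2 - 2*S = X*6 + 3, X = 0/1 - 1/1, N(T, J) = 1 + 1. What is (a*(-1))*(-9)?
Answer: 9/2 ≈ 4.5000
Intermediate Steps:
N(T, J) = 2
X = -1 (X = 0*1 - 1*1 = 0 - 1 = -1)
S = 5/2 (S = 1 - (-1*6 + 3)/2 = 1 - (-6 + 3)/2 = 1 - ½*(-3) = 1 + 3/2 = 5/2 ≈ 2.5000)
a = ½ (a = 5/2 - 1*2 = 5/2 - 2 = ½ ≈ 0.50000)
(a*(-1))*(-9) = ((½)*(-1))*(-9) = -½*(-9) = 9/2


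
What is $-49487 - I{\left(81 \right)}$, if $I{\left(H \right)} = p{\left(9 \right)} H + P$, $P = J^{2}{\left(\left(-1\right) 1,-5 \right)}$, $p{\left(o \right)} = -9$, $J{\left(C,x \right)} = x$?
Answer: $-48783$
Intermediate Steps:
$P = 25$ ($P = \left(-5\right)^{2} = 25$)
$I{\left(H \right)} = 25 - 9 H$ ($I{\left(H \right)} = - 9 H + 25 = 25 - 9 H$)
$-49487 - I{\left(81 \right)} = -49487 - \left(25 - 729\right) = -49487 - -704 = -49487 + 704 = -48783$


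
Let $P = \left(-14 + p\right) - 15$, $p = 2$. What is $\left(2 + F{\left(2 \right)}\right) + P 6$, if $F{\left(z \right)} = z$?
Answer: $-158$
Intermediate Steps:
$P = -27$ ($P = \left(-14 + 2\right) - 15 = -12 - 15 = -27$)
$\left(2 + F{\left(2 \right)}\right) + P 6 = \left(2 + 2\right) - 162 = 4 - 162 = -158$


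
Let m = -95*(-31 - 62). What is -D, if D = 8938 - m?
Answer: -103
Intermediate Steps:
m = 8835 (m = -95*(-93) = 8835)
D = 103 (D = 8938 - 1*8835 = 8938 - 8835 = 103)
-D = -1*103 = -103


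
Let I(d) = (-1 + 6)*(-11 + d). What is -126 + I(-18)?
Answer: -271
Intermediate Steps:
I(d) = -55 + 5*d (I(d) = 5*(-11 + d) = -55 + 5*d)
-126 + I(-18) = -126 + (-55 + 5*(-18)) = -126 + (-55 - 90) = -126 - 145 = -271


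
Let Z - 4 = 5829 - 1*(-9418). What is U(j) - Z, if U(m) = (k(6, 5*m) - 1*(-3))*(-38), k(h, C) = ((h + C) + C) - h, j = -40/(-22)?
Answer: -176615/11 ≈ -16056.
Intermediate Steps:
j = 20/11 (j = -40*(-1/22) = 20/11 ≈ 1.8182)
Z = 15251 (Z = 4 + (5829 - 1*(-9418)) = 4 + (5829 + 9418) = 4 + 15247 = 15251)
k(h, C) = 2*C (k(h, C) = ((C + h) + C) - h = (h + 2*C) - h = 2*C)
U(m) = -114 - 380*m (U(m) = (2*(5*m) - 1*(-3))*(-38) = (10*m + 3)*(-38) = (3 + 10*m)*(-38) = -114 - 380*m)
U(j) - Z = (-114 - 380*20/11) - 1*15251 = (-114 - 7600/11) - 15251 = -8854/11 - 15251 = -176615/11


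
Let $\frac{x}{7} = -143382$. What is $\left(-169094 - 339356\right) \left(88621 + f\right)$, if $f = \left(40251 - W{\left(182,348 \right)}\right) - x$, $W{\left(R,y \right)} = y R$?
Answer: $-543639824500$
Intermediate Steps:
$W{\left(R,y \right)} = R y$
$x = -1003674$ ($x = 7 \left(-143382\right) = -1003674$)
$f = 980589$ ($f = \left(40251 - 182 \cdot 348\right) - -1003674 = \left(40251 - 63336\right) + 1003674 = -23085 + 1003674 = 980589$)
$\left(-169094 - 339356\right) \left(88621 + f\right) = \left(-169094 - 339356\right) \left(88621 + 980589\right) = \left(-169094 - 339356\right) 1069210 = \left(-508450\right) 1069210 = -543639824500$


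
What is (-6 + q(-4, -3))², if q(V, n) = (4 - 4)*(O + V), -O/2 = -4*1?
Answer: 36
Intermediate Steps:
O = 8 (O = -(-8) = -2*(-4) = 8)
q(V, n) = 0 (q(V, n) = (4 - 4)*(8 + V) = 0*(8 + V) = 0)
(-6 + q(-4, -3))² = (-6 + 0)² = (-6)² = 36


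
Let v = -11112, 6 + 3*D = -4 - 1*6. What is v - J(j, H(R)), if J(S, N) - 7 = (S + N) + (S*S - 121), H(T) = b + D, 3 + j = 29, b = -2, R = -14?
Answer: -35078/3 ≈ -11693.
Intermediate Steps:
D = -16/3 (D = -2 + (-4 - 1*6)/3 = -2 + (-4 - 6)/3 = -2 + (1/3)*(-10) = -2 - 10/3 = -16/3 ≈ -5.3333)
j = 26 (j = -3 + 29 = 26)
H(T) = -22/3 (H(T) = -2 - 16/3 = -22/3)
J(S, N) = -114 + N + S + S**2 (J(S, N) = 7 + ((S + N) + (S*S - 121)) = 7 + ((N + S) + (S**2 - 121)) = 7 + ((N + S) + (-121 + S**2)) = 7 + (-121 + N + S + S**2) = -114 + N + S + S**2)
v - J(j, H(R)) = -11112 - (-114 - 22/3 + 26 + 26**2) = -11112 - (-114 - 22/3 + 26 + 676) = -11112 - 1*1742/3 = -11112 - 1742/3 = -35078/3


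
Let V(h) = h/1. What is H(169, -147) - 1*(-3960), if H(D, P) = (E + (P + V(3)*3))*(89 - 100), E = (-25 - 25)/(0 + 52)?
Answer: 142703/26 ≈ 5488.6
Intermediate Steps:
V(h) = h (V(h) = h*1 = h)
E = -25/26 (E = -50/52 = -50*1/52 = -25/26 ≈ -0.96154)
H(D, P) = -2299/26 - 11*P (H(D, P) = (-25/26 + (P + 3*3))*(89 - 100) = (-25/26 + (P + 9))*(-11) = (-25/26 + (9 + P))*(-11) = (209/26 + P)*(-11) = -2299/26 - 11*P)
H(169, -147) - 1*(-3960) = (-2299/26 - 11*(-147)) - 1*(-3960) = (-2299/26 + 1617) + 3960 = 39743/26 + 3960 = 142703/26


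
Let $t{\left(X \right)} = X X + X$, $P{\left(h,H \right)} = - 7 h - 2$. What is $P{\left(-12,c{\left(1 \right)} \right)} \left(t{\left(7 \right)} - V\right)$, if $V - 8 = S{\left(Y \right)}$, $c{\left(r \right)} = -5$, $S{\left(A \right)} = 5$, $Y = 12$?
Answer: $3526$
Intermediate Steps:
$V = 13$ ($V = 8 + 5 = 13$)
$P{\left(h,H \right)} = -2 - 7 h$
$t{\left(X \right)} = X + X^{2}$ ($t{\left(X \right)} = X^{2} + X = X + X^{2}$)
$P{\left(-12,c{\left(1 \right)} \right)} \left(t{\left(7 \right)} - V\right) = \left(-2 - -84\right) \left(7 \left(1 + 7\right) - 13\right) = \left(-2 + 84\right) \left(7 \cdot 8 - 13\right) = 82 \left(56 - 13\right) = 82 \cdot 43 = 3526$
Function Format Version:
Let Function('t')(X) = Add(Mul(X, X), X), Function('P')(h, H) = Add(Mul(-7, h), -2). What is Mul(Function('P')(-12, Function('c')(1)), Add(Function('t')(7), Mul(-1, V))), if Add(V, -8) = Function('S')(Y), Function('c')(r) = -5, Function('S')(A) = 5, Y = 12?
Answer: 3526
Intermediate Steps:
V = 13 (V = Add(8, 5) = 13)
Function('P')(h, H) = Add(-2, Mul(-7, h))
Function('t')(X) = Add(X, Pow(X, 2)) (Function('t')(X) = Add(Pow(X, 2), X) = Add(X, Pow(X, 2)))
Mul(Function('P')(-12, Function('c')(1)), Add(Function('t')(7), Mul(-1, V))) = Mul(Add(-2, Mul(-7, -12)), Add(Mul(7, Add(1, 7)), Mul(-1, 13))) = Mul(Add(-2, 84), Add(Mul(7, 8), -13)) = Mul(82, Add(56, -13)) = Mul(82, 43) = 3526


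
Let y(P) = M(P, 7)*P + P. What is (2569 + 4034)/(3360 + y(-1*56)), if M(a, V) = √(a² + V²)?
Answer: 389577/16576 + 6603*√65/2368 ≈ 45.984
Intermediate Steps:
M(a, V) = √(V² + a²)
y(P) = P + P*√(49 + P²) (y(P) = √(7² + P²)*P + P = √(49 + P²)*P + P = P*√(49 + P²) + P = P + P*√(49 + P²))
(2569 + 4034)/(3360 + y(-1*56)) = (2569 + 4034)/(3360 + (-1*56)*(1 + √(49 + (-1*56)²))) = 6603/(3360 - 56*(1 + √(49 + (-56)²))) = 6603/(3360 - 56*(1 + √(49 + 3136))) = 6603/(3360 - 56*(1 + √3185)) = 6603/(3360 - 56*(1 + 7*√65)) = 6603/(3360 + (-56 - 392*√65)) = 6603/(3304 - 392*√65)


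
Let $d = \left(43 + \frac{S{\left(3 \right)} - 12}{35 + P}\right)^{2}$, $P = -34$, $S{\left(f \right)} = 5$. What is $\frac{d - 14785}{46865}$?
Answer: $- \frac{1927}{6695} \approx -0.28783$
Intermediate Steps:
$d = 1296$ ($d = \left(43 + \frac{5 - 12}{35 - 34}\right)^{2} = \left(43 - \frac{7}{1}\right)^{2} = \left(43 - 7\right)^{2} = 36^{2} = 1296$)
$\frac{d - 14785}{46865} = \frac{1296 - 14785}{46865} = \left(1296 + \left(-20882 + 6097\right)\right) \frac{1}{46865} = \left(1296 - 14785\right) \frac{1}{46865} = \left(-13489\right) \frac{1}{46865} = - \frac{1927}{6695}$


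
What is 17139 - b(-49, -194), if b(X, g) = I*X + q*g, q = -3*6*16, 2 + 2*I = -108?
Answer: -41428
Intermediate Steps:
I = -55 (I = -1 + (½)*(-108) = -1 - 54 = -55)
q = -288 (q = -18*16 = -288)
b(X, g) = -288*g - 55*X (b(X, g) = -55*X - 288*g = -288*g - 55*X)
17139 - b(-49, -194) = 17139 - (-288*(-194) - 55*(-49)) = 17139 - (55872 + 2695) = 17139 - 1*58567 = 17139 - 58567 = -41428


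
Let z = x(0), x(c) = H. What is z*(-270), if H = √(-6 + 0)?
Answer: -270*I*√6 ≈ -661.36*I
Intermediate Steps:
H = I*√6 (H = √(-6) = I*√6 ≈ 2.4495*I)
x(c) = I*√6
z = I*√6 ≈ 2.4495*I
z*(-270) = (I*√6)*(-270) = -270*I*√6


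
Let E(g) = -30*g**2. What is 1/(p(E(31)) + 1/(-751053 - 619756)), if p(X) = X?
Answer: -1370809/39520423471 ≈ -3.4686e-5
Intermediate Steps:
1/(p(E(31)) + 1/(-751053 - 619756)) = 1/(-30*31**2 + 1/(-751053 - 619756)) = 1/(-30*961 + 1/(-1370809)) = 1/(-28830 - 1/1370809) = 1/(-39520423471/1370809) = -1370809/39520423471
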